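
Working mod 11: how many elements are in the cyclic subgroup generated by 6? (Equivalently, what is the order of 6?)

10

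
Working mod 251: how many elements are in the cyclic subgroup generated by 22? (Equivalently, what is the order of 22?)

The order of 22 must divide p − 1 = 250 = 2 · 5^3.
Divisors: 1, 2, 5, 10, 25, 50, 125, 250.
Check each in increasing order: 22^1 ≡ 22;  22^2 ≡ 233;  22^5 ≡ 100;  22^10 ≡ 211;  22^25 ≡ 113;  22^50 ≡ 219;  22^125 ≡ 1.
Smallest exponent giving 1 is 125.

125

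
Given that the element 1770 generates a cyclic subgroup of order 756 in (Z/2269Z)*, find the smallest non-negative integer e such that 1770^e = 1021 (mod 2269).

160

Baby-step giant-step with m = ceil(sqrt(756)) = 28.
Baby table (1770^j mod 2269 for j=0..27):
  0:1  1:1770  2:1680  3:1210  4:2033  5:2045  6:595  7:334
  8:1240  9:677  10:258  11:591  12:61  13:1327  14:375  15:1202
  16:1487  17:2219  18:2260  19:2222  20:763  21:455  22:2124  23:2016
  24:1452  25:1532  26:185  27:714
Giant step factor: 1770^(-28) ≡ 1584 (mod 2269).
Scan 1021·1584^i mod 2269 for i = 0, 1, …:
  i=0: 1021   i=1: 1736   i=2: 2065   i=3: 1331
  i=4: 403   i=5: 763
Match at i=5, j=20: e = 5·28 + 20 = 160.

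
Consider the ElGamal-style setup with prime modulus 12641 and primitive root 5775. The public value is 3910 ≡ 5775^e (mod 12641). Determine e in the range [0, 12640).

Baby-step giant-step with m = ceil(sqrt(12640)) = 113.
Baby table (5775^j mod 12641 for j=0..112):
  0:1  1:5775  2:3667  3:3250  4:9506  5:9928  6:7265  7:12537
  8:6168  9:10503  10:3307  11:10015  12:4050  13:2900  14:10816  15:3219
  16:7455  17:10020  18:7643  19:8594  20:1784  21:185  22:6531  23:8422
  24:7123  25:1511  26:3735  27:4079  28:6042  29:3390  30:8982  31:5027
  32:7189  33:3431  34:5578  35:3682  36:1388  37:1306  38:8114  39:10804
  40:9765  41:1374  42:8943  43:7340  44:3227  45:3091  46:1433  47:8361
  48:8796  49:5362  50:7741  51:5699  52:7202  53:2660  54:2685  55:8009
  56:11197  57:3960  58:1431  59:9452  60:1462  61:11503  62:1370  63:11125
  64:5313  65:2868  66:2990  67:12285  68:4583  69:9212  70:5972  71:3652
  72:5112  73:5065  74:11742  75:3726  76:2668  77:10962  78:12063  79:11915
  80:4162  81:5009  82:4367  83:630  84:10283  85:9548  86:12299  87:9587
  88:9986  89:908  90:10326  91:5053  92:5647  93:10286  94:1591  95:10659
  96:6696  97:581  98:5410  99:6839  100:4741  101:11510  102:3872  103:11512
  104:2781  105:6205  106:9281  107:12576  108:3855  109:1824  110:3647  111:1519
  112:12012
Giant step factor: 5775^(-113) ≡ 272 (mod 12641).
Scan 3910·272^i mod 12641 for i = 0, 1, …:
  i=0: 3910   i=1: 1676   i=2: 796   i=3: 1615
  i=4: 9486   i=5: 1428   i=6: 9186   i=7: 8315
  i=8: 11582   i=9: 2695     …   i=78: 158
  i=79: 5053
Match at i=79, j=91: e = 79·113 + 91 = 9018.

9018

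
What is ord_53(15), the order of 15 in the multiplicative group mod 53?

13

The order of 15 must divide p − 1 = 52 = 2^2 · 13.
Divisors: 1, 2, 4, 13, 26, 52.
Check each in increasing order: 15^1 ≡ 15;  15^2 ≡ 13;  15^4 ≡ 10;  15^13 ≡ 1.
Smallest exponent giving 1 is 13.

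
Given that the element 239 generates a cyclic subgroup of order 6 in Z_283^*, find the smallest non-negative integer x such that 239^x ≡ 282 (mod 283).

3

Successive powers of 239 modulo 283:
  239^0=1  239^1=239  239^2=238  239^3=282
So 239^3 ≡ 282 (mod 283), giving x = 3.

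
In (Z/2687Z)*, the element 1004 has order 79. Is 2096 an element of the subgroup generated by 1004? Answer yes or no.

2096 ∈ ⟨1004⟩ iff 2096^79 ≡ 1 (mod 2687), since |⟨1004⟩| = 79.
2096^79 mod 2687 = 1.
Since 1 = 1, 2096 lies in the subgroup.

yes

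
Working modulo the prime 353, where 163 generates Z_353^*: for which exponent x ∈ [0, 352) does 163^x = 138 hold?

Baby-step giant-step with m = ceil(sqrt(352)) = 19.
Baby table (163^j mod 353 for j=0..18):
  0:1  1:163  2:94  3:143  4:11  5:28  6:328  7:161
  8:121  9:308  10:78  11:6  12:272  13:211  14:152  15:66
  16:168  17:203  18:260
Giant step factor: 163^(-19) ≡ 53 (mod 353).
Scan 138·53^i mod 353 for i = 0, 1, …:
  i=0: 138   i=1: 254   i=2: 48   i=3: 73
  i=4: 339   i=5: 317   i=6: 210   i=7: 187
  i=8: 27   i=9: 19     …   i=14: 302
  i=15: 121
Match at i=15, j=8: x = 15·19 + 8 = 293.

293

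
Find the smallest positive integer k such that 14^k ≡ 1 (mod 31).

The order of 14 must divide p − 1 = 30 = 2 · 3 · 5.
Divisors: 1, 2, 3, 5, 6, 10, 15, 30.
Check each in increasing order: 14^1 ≡ 14;  14^2 ≡ 10;  14^3 ≡ 16;  14^5 ≡ 5;  14^6 ≡ 8;  14^10 ≡ 25;  14^15 ≡ 1.
Smallest exponent giving 1 is 15.

15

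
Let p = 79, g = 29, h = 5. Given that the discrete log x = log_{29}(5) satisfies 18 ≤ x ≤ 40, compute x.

Compute 29^18 mod 79 = 52, then multiply by 29 repeatedly:
  29^18=52  29^19=7  29^20=45  29^21=41  29^22=4
  29^23=37  29^24=46  29^25=70  29^26=55  29^27=15
  29^28=40  29^29=54  29^30=65  29^31=68  29^32=76
  29^33=71  29^34=5
Found 5 at exponent 34.

34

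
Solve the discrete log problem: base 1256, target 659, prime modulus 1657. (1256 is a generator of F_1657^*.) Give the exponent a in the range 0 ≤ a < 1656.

1121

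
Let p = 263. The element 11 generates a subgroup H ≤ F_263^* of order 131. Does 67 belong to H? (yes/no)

67 ∈ ⟨11⟩ iff 67^131 ≡ 1 (mod 263), since |⟨11⟩| = 131.
67^131 mod 263 = 262.
Since 262 ≠ 1, 67 does not lie in the subgroup.

no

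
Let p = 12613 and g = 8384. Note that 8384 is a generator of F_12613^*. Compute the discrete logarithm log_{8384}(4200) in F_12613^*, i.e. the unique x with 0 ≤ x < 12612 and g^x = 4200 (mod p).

Baby-step giant-step with m = ceil(sqrt(12612)) = 113.
Baby table (8384^j mod 12613 for j=0..112):
  0:1  1:8384  2:11820  3:11152  4:10812  5:10790  6:2924  7:7757
  8:2060  9:3843  10:6110  11:4847  12:10775  13:3294  14:7039  15:11362
  16:5632  17:8229  18:11439  19:7937  20:10233  21:12459  22:8003  23:8605
  24:10573  25:12481  26:3256  27:3772  28:3657  29:10698  30:989  31:5035
  32:10342  33:5566  34:9857  35:712  36:3459  37:2969  38:6647  39:4214
  40:1163  41:743  42:11103  43:3612  44:11808  45:11448  46:7715  47:3096
  48:11923  49:4407  50:4811  51:11663  52:6616  53:9183  54:520  55:8195
  56:3869  57:9673  58:9455  59:10628  60:6920  61:10093  62:11708  63:5506
  64:11337  65:10453  66:2828  67:10125  68:2510  69:5356  70:2424  71:3273
  72:7557  73:2789  74:11087  75:8211  76:11883  77:9598  78:11305  79:7038
  80:2978  81:6425  82:9690  83:627  84:9760  85:7309  86:4702  87:5943
  88:4762  89:4463  90:7634  91:5094  92:478  93:9231  94:11949  95:7970
  96:9419  97:11516  98:10242  99:12237  100:866  101:8069  102:6977  103:8687
  104:4346  105:10520  106:9584  107:7446  108:5527  109:10819  110:6413  111:9986
  112:10143
Giant step factor: 8384^(-113) ≡ 9823 (mod 12613).
Scan 4200·9823^i mod 12613 for i = 0, 1, …:
  i=0: 4200   i=1: 12090   i=2: 8675   i=3: 1097
  i=4: 4329   i=5: 5344   i=6: 11419   i=7: 1428
  i=8: 1588   i=9: 9256     …   i=58: 12054
  i=59: 8211
Match at i=59, j=75: x = 59·113 + 75 = 6742.

6742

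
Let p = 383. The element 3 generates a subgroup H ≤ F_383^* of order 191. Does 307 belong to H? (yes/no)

307 ∈ ⟨3⟩ iff 307^191 ≡ 1 (mod 383), since |⟨3⟩| = 191.
307^191 mod 383 = 382.
Since 382 ≠ 1, 307 does not lie in the subgroup.

no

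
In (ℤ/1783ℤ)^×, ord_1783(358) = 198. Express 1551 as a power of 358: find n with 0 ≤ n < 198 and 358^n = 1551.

174

Baby-step giant-step with m = ceil(sqrt(198)) = 15.
Baby table (358^j mod 1783 for j=0..14):
  0:1  1:358  2:1571  3:773  4:369  5:160  6:224  7:1740
  8:653  9:201  10:638  11:180  12:252  13:1066  14:66
Giant step factor: 358^(-15) ≡ 1509 (mod 1783).
Scan 1551·1509^i mod 1783 for i = 0, 1, …:
  i=0: 1551   i=1: 1163   i=2: 495   i=3: 1661
  i=4: 1334   i=5: 1782   i=6: 274   i=7: 1593
  i=8: 353   i=9: 1343   i=10: 1099   i=11: 201
Match at i=11, j=9: n = 11·15 + 9 = 174.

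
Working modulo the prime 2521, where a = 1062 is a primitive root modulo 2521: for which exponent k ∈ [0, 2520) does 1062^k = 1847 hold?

Baby-step giant-step with m = ceil(sqrt(2520)) = 51.
Baby table (1062^j mod 2521 for j=0..50):
  0:1  1:1062  2:957  3:371  4:726  5:2107  6:1507  7:2120
  8:187  9:1956  10:2489  11:1310  12:2149  13:733  14:1978  15:643
  16:2196  17:227  18:1579  19:433  20:1024  21:937  22:1820  23:1754
  24:2250  25:2113  26:316  27:299  28:2413  29:1270  30:5  31:268
  32:2264  33:1855  34:1109  35:451  36:2493  37:516  38:935  39:2217
  40:2361  41:1508  42:661  43:1144  44:2327  45:694  46:896  47:1135
  48:332  49:2165  50:78
Giant step factor: 1062^(-51) ≡ 1490 (mod 2521).
Scan 1847·1490^i mod 2521 for i = 0, 1, …:
  i=0: 1847   i=1: 1619   i=2: 2234   i=3: 940
  i=4: 1445   i=5: 116   i=6: 1412   i=7: 1366
  i=8: 893   i=9: 2003     …   i=30: 1721
  i=31: 433
Match at i=31, j=19: k = 31·51 + 19 = 1600.

1600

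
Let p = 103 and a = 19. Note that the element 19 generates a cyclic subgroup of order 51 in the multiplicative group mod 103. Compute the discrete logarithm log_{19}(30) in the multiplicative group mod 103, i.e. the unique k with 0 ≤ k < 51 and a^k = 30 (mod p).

24

Baby-step giant-step with m = ceil(sqrt(51)) = 8.
Baby table (19^j mod 103 for j=0..7):
  0:1  1:19  2:52  3:61  4:26  5:82  6:13  7:41
Giant step factor: 19^(-8) ≡ 16 (mod 103).
Scan 30·16^i mod 103 for i = 0, 1, …:
  i=0: 30   i=1: 68   i=2: 58   i=3: 1
Match at i=3, j=0: k = 3·8 + 0 = 24.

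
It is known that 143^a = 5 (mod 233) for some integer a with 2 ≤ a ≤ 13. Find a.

7

Compute 143^2 mod 233 = 178, then multiply by 143 repeatedly:
  143^2=178  143^3=57  143^4=229  143^5=127  143^6=220
  143^7=5
Found 5 at exponent 7.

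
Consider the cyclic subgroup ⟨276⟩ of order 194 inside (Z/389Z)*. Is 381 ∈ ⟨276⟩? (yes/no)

no

381 ∈ ⟨276⟩ iff 381^194 ≡ 1 (mod 389), since |⟨276⟩| = 194.
381^194 mod 389 = 388.
Since 388 ≠ 1, 381 does not lie in the subgroup.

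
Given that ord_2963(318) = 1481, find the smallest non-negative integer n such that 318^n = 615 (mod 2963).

104

Baby-step giant-step with m = ceil(sqrt(1481)) = 39.
Baby table (318^j mod 2963 for j=0..38):
  0:1  1:318  2:382  3:2956  4:737  5:289  6:49  7:767
  8:940  9:2620  10:557  11:2309  12:2401  13:2027  14:1615  15:971
  16:626  17:547  18:2092  19:1544  20:2097  21:171  22:1044  23:136
  24:1766  25:1581  26:2011  27:2453  28:785  29:738  30:607  31:431
  32:760  33:1677  34:2909  35:606  36:113  37:378  38:1684
Giant step factor: 318^(-39) ≡ 2506 (mod 2963).
Scan 615·2506^i mod 2963 for i = 0, 1, …:
  i=0: 615   i=1: 430   i=2: 2011
Match at i=2, j=26: n = 2·39 + 26 = 104.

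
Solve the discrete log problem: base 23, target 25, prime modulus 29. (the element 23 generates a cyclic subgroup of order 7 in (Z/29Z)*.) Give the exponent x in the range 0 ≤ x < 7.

5

Successive powers of 23 modulo 29:
  23^0=1  23^1=23  23^2=7  23^3=16  23^4=20  23^5=25
So 23^5 ≡ 25 (mod 29), giving x = 5.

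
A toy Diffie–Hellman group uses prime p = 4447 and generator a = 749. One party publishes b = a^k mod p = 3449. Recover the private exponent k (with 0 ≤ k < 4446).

18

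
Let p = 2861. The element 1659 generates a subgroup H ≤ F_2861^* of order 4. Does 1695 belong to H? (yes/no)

1695 ∈ ⟨1659⟩ iff 1695^4 ≡ 1 (mod 2861), since |⟨1659⟩| = 4.
1695^4 mod 2861 = 2824.
Since 2824 ≠ 1, 1695 does not lie in the subgroup.

no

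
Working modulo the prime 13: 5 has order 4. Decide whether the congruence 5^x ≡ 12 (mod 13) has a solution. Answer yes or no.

yes

⟨5⟩ has order 4; its elements mod 13 are {1, 5, 8, 12}.
12 is in this set.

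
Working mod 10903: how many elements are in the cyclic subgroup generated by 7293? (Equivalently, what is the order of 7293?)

69

The order of 7293 must divide p − 1 = 10902 = 2 · 3 · 23 · 79.
Divisors: 1, 2, 3, 6, 23, 46, 69, 79, 138, 158, 237, 474, 1817, 3634, 5451, 10902.
Check each in increasing order: 7293^1 ≡ 7293;  7293^2 ≡ 3015;  7293^3 ≡ 7947;  7293^6 ≡ 4633;  7293^23 ≡ 478;  7293^46 ≡ 10424;  7293^69 ≡ 1.
Smallest exponent giving 1 is 69.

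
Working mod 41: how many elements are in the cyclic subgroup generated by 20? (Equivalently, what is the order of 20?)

20

The order of 20 must divide p − 1 = 40 = 2^3 · 5.
Divisors: 1, 2, 4, 5, 8, 10, 20, 40.
Check each in increasing order: 20^1 ≡ 20;  20^2 ≡ 31;  20^4 ≡ 18;  20^5 ≡ 32;  20^8 ≡ 37;  20^10 ≡ 40;  20^20 ≡ 1.
Smallest exponent giving 1 is 20.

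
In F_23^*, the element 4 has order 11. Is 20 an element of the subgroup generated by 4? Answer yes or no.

20 ∈ ⟨4⟩ iff 20^11 ≡ 1 (mod 23), since |⟨4⟩| = 11.
20^11 mod 23 = 22.
Since 22 ≠ 1, 20 does not lie in the subgroup.

no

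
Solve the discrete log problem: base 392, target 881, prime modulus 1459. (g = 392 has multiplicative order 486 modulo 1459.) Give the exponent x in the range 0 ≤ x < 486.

Baby-step giant-step with m = ceil(sqrt(486)) = 23.
Baby table (392^j mod 1459 for j=0..22):
  0:1  1:392  2:469  3:14  4:1111  5:730  6:196  7:964
  8:7  9:1285  10:365  11:98  12:482  13:733  14:1372  15:912
  16:49  17:241  18:1096  19:686  20:456  21:754  22:850
Giant step factor: 392^(-23) ≡ 418 (mod 1459).
Scan 881·418^i mod 1459 for i = 0, 1, …:
  i=0: 881   i=1: 590   i=2: 49
Match at i=2, j=16: x = 2·23 + 16 = 62.

62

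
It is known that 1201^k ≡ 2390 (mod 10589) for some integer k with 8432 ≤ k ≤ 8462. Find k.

8432

Compute 1201^8432 mod 10589 = 2390, then multiply by 1201 repeatedly:
  1201^8432=2390
Found 2390 at exponent 8432.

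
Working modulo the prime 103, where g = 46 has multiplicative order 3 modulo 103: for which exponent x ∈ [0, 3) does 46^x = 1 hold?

Successive powers of 46 modulo 103:
  46^0=1
So 46^0 ≡ 1 (mod 103), giving x = 0.

0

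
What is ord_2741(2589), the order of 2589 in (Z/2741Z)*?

The order of 2589 must divide p − 1 = 2740 = 2^2 · 5 · 137.
Divisors: 1, 2, 4, 5, 10, 20, 137, 274, 548, 685, 1370, 2740.
Check each in increasing order: 2589^1 ≡ 2589;  2589^2 ≡ 1176;  2589^4 ≡ 1512;  2589^5 ≡ 420;  2589^10 ≡ 976;  2589^20 ≡ 1449;  2589^137 ≡ 2676;  2589^274 ≡ 1484;  2589^548 ≡ 1233;  2589^685 ≡ 2085;  2589^1370 ≡ 2740;  2589^2740 ≡ 1.
Smallest exponent giving 1 is 2740.

2740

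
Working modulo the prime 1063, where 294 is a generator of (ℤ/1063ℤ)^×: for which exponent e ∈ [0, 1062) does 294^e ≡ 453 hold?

659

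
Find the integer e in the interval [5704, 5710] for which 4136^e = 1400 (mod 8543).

Compute 4136^5704 mod 8543 = 1704, then multiply by 4136 repeatedly:
  4136^5704=1704  4136^5705=8312  4136^5706=1400
Found 1400 at exponent 5706.

5706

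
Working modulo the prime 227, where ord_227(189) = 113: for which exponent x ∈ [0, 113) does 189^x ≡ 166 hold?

Baby-step giant-step with m = ceil(sqrt(113)) = 11.
Baby table (189^j mod 227 for j=0..10):
  0:1  1:189  2:82  3:62  4:141  5:90  6:212  7:116
  8:132  9:205  10:155
Giant step factor: 189^(-11) ≡ 19 (mod 227).
Scan 166·19^i mod 227 for i = 0, 1, …:
  i=0: 166   i=1: 203   i=2: 225   i=3: 189
Match at i=3, j=1: x = 3·11 + 1 = 34.

34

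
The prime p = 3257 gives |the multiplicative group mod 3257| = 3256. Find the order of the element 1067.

3256

The order of 1067 must divide p − 1 = 3256 = 2^3 · 11 · 37.
Divisors: 1, 2, 4, 8, 11, 22, 37, 44, 74, 88, 148, 296, 407, 814, 1628, 3256.
Check each in increasing order: 1067^1 ≡ 1067;  1067^2 ≡ 1796;  1067^4 ≡ 1186;  1067^8 ≡ 2829;  1067^11 ≡ 672;  1067^22 ≡ 2118;  1067^37 ≡ 867;  1067^44 ≡ 1035;  1067^74 ≡ 2579;  1067^88 ≡ 2929;  1067^148 ≡ 447;  1067^296 ≡ 1132;  1067^407 ≡ 2353;  1067^814 ≡ 2966;  1067^1628 ≡ 3256;  1067^3256 ≡ 1.
Smallest exponent giving 1 is 3256.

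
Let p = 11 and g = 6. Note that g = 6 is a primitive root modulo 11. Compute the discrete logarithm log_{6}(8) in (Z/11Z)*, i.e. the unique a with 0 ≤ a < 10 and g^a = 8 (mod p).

Successive powers of 6 modulo 11:
  6^0=1  6^1=6  6^2=3  6^3=7  6^4=9  6^5=10
  6^6=5  6^7=8
So 6^7 ≡ 8 (mod 11), giving a = 7.

7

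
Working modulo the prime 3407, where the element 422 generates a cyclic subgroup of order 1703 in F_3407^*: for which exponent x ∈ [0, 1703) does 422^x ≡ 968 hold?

808

Baby-step giant-step with m = ceil(sqrt(1703)) = 42.
Baby table (422^j mod 3407 for j=0..41):
  0:1  1:422  2:920  3:3249  4:1464  5:1141  6:1115  7:364
  8:293  9:994  10:407  11:1404  12:3077  13:427  14:3030  15:1035
  16:674  17:1647  18:6  19:2532  20:2113  21:2459  22:1970  23:32
  24:3283  25:2184  26:1758  27:2557  28:2442  29:1610  30:1427  31:2562
  32:1145  33:2803  34:637  35:3068  36:36  37:1564  38:2457  39:1126
  40:1599  41:192
Giant step factor: 422^(-42) ≡ 2743 (mod 3407).
Scan 968·2743^i mod 3407 for i = 0, 1, …:
  i=0: 968   i=1: 1171   i=2: 2659   i=3: 2657
  i=4: 578   i=5: 1199   i=6: 1102   i=7: 777
  i=8: 1936   i=9: 2342     …   i=18: 415
  i=19: 407
Match at i=19, j=10: x = 19·42 + 10 = 808.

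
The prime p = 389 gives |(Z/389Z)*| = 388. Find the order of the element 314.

The order of 314 must divide p − 1 = 388 = 2^2 · 97.
Divisors: 1, 2, 4, 97, 194, 388.
Check each in increasing order: 314^1 ≡ 314;  314^2 ≡ 179;  314^4 ≡ 143;  314^97 ≡ 115;  314^194 ≡ 388;  314^388 ≡ 1.
Smallest exponent giving 1 is 388.

388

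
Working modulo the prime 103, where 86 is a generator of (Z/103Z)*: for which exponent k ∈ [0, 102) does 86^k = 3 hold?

45

Baby-step giant-step with m = ceil(sqrt(102)) = 11.
Baby table (86^j mod 103 for j=0..10):
  0:1  1:86  2:83  3:31  4:91  5:101  6:34  7:40
  8:41  9:24  10:4
Giant step factor: 86^(-11) ≡ 53 (mod 103).
Scan 3·53^i mod 103 for i = 0, 1, …:
  i=0: 3   i=1: 56   i=2: 84   i=3: 23
  i=4: 86
Match at i=4, j=1: k = 4·11 + 1 = 45.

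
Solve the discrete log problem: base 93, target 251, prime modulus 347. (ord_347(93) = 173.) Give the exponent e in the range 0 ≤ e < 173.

10

Baby-step giant-step with m = ceil(sqrt(173)) = 14.
Baby table (93^j mod 347 for j=0..13):
  0:1  1:93  2:321  3:11  4:329  5:61  6:121  7:149
  8:324  9:290  10:251  11:94  12:67  13:332
Giant step factor: 93^(-14) ≡ 99 (mod 347).
Scan 251·99^i mod 347 for i = 0, 1, …:
  i=0: 251
Match at i=0, j=10: e = 0·14 + 10 = 10.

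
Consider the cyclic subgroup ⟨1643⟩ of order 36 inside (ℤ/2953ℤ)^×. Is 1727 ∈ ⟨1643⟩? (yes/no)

yes

1727 ∈ ⟨1643⟩ iff 1727^36 ≡ 1 (mod 2953), since |⟨1643⟩| = 36.
1727^36 mod 2953 = 1.
Since 1 = 1, 1727 lies in the subgroup.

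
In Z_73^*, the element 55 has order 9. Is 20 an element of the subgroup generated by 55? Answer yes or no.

no

⟨55⟩ has order 9; its elements mod 73 are {1, 2, 4, 8, 16, 32, 37, 55, 64}.
20 is not in this set.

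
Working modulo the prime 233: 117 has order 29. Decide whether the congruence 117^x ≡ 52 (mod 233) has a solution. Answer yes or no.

no

52 ∈ ⟨117⟩ iff 52^29 ≡ 1 (mod 233), since |⟨117⟩| = 29.
52^29 mod 233 = 89.
Since 89 ≠ 1, 52 does not lie in the subgroup.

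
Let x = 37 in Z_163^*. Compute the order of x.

The order of 37 must divide p − 1 = 162 = 2 · 3^4.
Divisors: 1, 2, 3, 6, 9, 18, 27, 54, 81, 162.
Check each in increasing order: 37^1 ≡ 37;  37^2 ≡ 65;  37^3 ≡ 123;  37^6 ≡ 133;  37^9 ≡ 59;  37^18 ≡ 58;  37^27 ≡ 162;  37^54 ≡ 1.
Smallest exponent giving 1 is 54.

54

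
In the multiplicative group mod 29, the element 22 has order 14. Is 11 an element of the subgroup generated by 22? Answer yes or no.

no

⟨22⟩ has order 14; its elements mod 29 are {1, 4, 5, 6, 7, 9, 13, 16, 20, 22, 23, 24, 25, 28}.
11 is not in this set.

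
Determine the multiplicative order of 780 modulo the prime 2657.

The order of 780 must divide p − 1 = 2656 = 2^5 · 83.
Divisors: 1, 2, 4, 8, 16, 32, 83, 166, 332, 664, 1328, 2656.
Check each in increasing order: 780^1 ≡ 780;  780^2 ≡ 2604;  780^4 ≡ 152;  780^8 ≡ 1848;  780^16 ≡ 859;  780^32 ≡ 1892;  780^83 ≡ 687;  780^166 ≡ 1680;  780^332 ≡ 666;  780^664 ≡ 2494;  780^1328 ≡ 2656;  780^2656 ≡ 1.
Smallest exponent giving 1 is 2656.

2656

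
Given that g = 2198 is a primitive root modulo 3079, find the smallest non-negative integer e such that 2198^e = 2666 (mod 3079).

951

Baby-step giant-step with m = ceil(sqrt(3078)) = 56.
Baby table (2198^j mod 3079 for j=0..55):
  0:1  1:2198  2:253  3:1874  4:2429  5:3035  6:1816  7:1184
  8:677  9:889  10:1936  11:150  12:247  13:1002  14:911  15:1028
  16:2637  17:1448  18:2097  19:3022  20:953  21:974  22:947  23:102
  24:2508  25:1174  26:250  27:1438  28:1670  29:492  30:687  31:1316
  32:1387  33:416  34:2984  35:562  36:597  37:552  38:170  39:1101
  40:2983  41:1443  42:344  43:1757  44:820  45:1145  46:1167  47:259
  48:2746  49:868  50:1963  51:995  52:920  53:2336  54:1835  55:2919
Giant step factor: 2198^(-56) ≡ 1640 (mod 3079).
Scan 2666·1640^i mod 3079 for i = 0, 1, …:
  i=0: 2666   i=1: 60   i=2: 2951   i=3: 2531
  i=4: 348   i=5: 1105   i=6: 1748   i=7: 171
  i=8: 251   i=9: 2133     …   i=15: 75
  i=16: 2919
Match at i=16, j=55: e = 16·56 + 55 = 951.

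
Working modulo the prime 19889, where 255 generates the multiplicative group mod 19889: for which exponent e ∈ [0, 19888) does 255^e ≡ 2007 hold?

Baby-step giant-step with m = ceil(sqrt(19888)) = 142.
Baby table (255^j mod 19889 for j=0..141):
  0:1  1:255  2:5358  3:13838  4:8337  5:17701  6:18841  7:11206
  8:13403  9:16746  10:13984  11:5789  12:4409  13:10511  14:15179  15:12179
  16:2961  17:19162  18:13505  19:2978  20:3608  21:5146  22:19445  23:6114
  24:7728  25:1629  26:17615  27:16800  28:7865  29:16675  30:15768  31:3262
  32:16361  33:15254  34:11415  35:7031  36:2895  37:2332  38:17879  39:4564
  40:10258  41:10331  42:9057  43:2411  44:18135  45:10177  46:9565  47:12617
  48:15206  49:19064  50:8404  51:14897  52:19825  53:3569  54:15090  55:9373
  56:3435  57:809  58:7405  59:18709  60:17324  61:2262  62:29  63:7395
  64:16159  65:3522  66:3105  67:16104  68:9386  69:6750  70:10796  71:8298
  72:7756  73:8769  74:8527  75:6484  76:2633  77:15078  78:6313  79:18695
  80:13754  81:6806  82:5187  83:10011  84:7013  85:18194  86:5333  87:7463
  88:13610  89:9864  90:9306  91:6239  92:19714  93:15042  94:17022  95:4808
  96:12811  97:5009  98:4399  99:7961  100:1377  101:13022  102:19036  103:1264
  104:4096  105:10252  106:8801  107:16687  108:18828  109:7891  110:3416  111:15853
  112:5048  113:14344  114:18033  115:4056  116:52  117:13260  118:170  119:3572
  120:15855  121:5558  122:5171  123:5931  124:841  125:15565  126:11164  127:2693
  128:10489  129:9569  130:13637  131:16749  132:14749  133:1974  134:6145  135:15633
  136:8615  137:9035  138:16690  139:19593  140:4076  141:5152
Giant step factor: 255^(-142) ≡ 14523 (mod 19889).
Scan 2007·14523^i mod 19889 for i = 0, 1, …:
  i=0: 2007   i=1: 10276   i=2: 11181   i=3: 7867
  i=4: 10025   i=5: 5595   i=6: 9620   i=7: 10924
  i=8: 14588   i=9: 3896     …   i=73: 6743
  i=74: 15042
Match at i=74, j=93: e = 74·142 + 93 = 10601.

10601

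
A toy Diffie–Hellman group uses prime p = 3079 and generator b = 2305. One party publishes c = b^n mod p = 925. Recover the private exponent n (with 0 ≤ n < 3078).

Baby-step giant-step with m = ceil(sqrt(3078)) = 56.
Baby table (2305^j mod 3079 for j=0..55):
  0:1  1:2305  2:1750  3:260  4:1974  5:2387  6:2941  7:2126
  8:1741  9:1068  10:1619  11:47  12:570  13:2196  14:2983  15:408
  16:1345  17:2751  18:1394  19:1773  20:932  21:2197  22:2209  23:2158
  24:1605  25:1646  26:702  27:1635  28:3058  29:859  30:198  31:698
  32:1652  33:2216  34:2898  35:1539  36:387  37:2204  38:2949  39:2092
  40:346  41:69  42:2016  43:669  44:2545  45:730  46:1516  47:2794
  48:1981  49:48  50:2875  51:867  52:164  53:2382  54:653  55:2613
Giant step factor: 2305^(-56) ≡ 2695 (mod 3079).
Scan 925·2695^i mod 3079 for i = 0, 1, …:
  i=0: 925   i=1: 1964   i=2: 179   i=3: 2081
  i=4: 1436   i=5: 2796   i=6: 907   i=7: 2718
  i=8: 69
Match at i=8, j=41: n = 8·56 + 41 = 489.

489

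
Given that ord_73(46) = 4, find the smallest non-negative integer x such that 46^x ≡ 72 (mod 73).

Successive powers of 46 modulo 73:
  46^0=1  46^1=46  46^2=72
So 46^2 ≡ 72 (mod 73), giving x = 2.

2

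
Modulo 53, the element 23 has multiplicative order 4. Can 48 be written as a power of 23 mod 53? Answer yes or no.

no

⟨23⟩ has order 4; its elements mod 53 are {1, 23, 30, 52}.
48 is not in this set.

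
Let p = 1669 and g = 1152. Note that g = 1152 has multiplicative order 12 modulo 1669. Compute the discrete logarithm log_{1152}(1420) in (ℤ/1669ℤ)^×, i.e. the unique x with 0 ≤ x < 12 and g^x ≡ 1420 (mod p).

Successive powers of 1152 modulo 1669:
  1152^0=1  1152^1=1152  1152^2=249  1152^3=1449  1152^4=248  1152^5=297
  1152^6=1668  1152^7=517  1152^8=1420
So 1152^8 ≡ 1420 (mod 1669), giving x = 8.

8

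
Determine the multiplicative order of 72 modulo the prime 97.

48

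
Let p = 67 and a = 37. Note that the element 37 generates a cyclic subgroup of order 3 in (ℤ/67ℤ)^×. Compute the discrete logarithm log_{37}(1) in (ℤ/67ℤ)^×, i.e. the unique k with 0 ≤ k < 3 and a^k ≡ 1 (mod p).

0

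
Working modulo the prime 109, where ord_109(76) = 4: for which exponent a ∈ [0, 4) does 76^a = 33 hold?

3

Successive powers of 76 modulo 109:
  76^0=1  76^1=76  76^2=108  76^3=33
So 76^3 ≡ 33 (mod 109), giving a = 3.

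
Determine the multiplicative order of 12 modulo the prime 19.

6

The order of 12 must divide p − 1 = 18 = 2 · 3^2.
Divisors: 1, 2, 3, 6, 9, 18.
Check each in increasing order: 12^1 ≡ 12;  12^2 ≡ 11;  12^3 ≡ 18;  12^6 ≡ 1.
Smallest exponent giving 1 is 6.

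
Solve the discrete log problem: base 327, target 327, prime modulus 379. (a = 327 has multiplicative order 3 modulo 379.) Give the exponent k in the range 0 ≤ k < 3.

1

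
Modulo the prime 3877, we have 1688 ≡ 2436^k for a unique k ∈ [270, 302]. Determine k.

295

Compute 2436^270 mod 3877 = 2253, then multiply by 2436 repeatedly:
  2436^270=2253  2436^271=2353  2436^272=1702  2436^273=1559  2436^274=2141
  2436^275=911  2436^276=1552  2436^277=597  2436^278=417  2436^279=38
  2436^280=3397  2436^281=1574  2436^282=3788  2436^283=308  2436^284=2027
  2436^285=2351  2436^286=707  2436^287=864  2436^288=3370  2436^289=1711
  2436^290=221  2436^291=3330  2436^292=1196  2436^293=1829  2436^294=771
  2436^295=1688
Found 1688 at exponent 295.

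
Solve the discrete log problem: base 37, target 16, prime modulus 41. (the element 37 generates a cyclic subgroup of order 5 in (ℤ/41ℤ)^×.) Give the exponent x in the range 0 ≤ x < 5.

2

Successive powers of 37 modulo 41:
  37^0=1  37^1=37  37^2=16
So 37^2 ≡ 16 (mod 41), giving x = 2.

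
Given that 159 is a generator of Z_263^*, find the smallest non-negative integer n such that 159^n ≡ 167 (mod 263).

Baby-step giant-step with m = ceil(sqrt(262)) = 17.
Baby table (159^j mod 263 for j=0..16):
  0:1  1:159  2:33  3:250  4:37  5:97  6:169  7:45
  8:54  9:170  10:204  11:87  12:157  13:241  14:184  15:63
  16:23
Giant step factor: 159^(-17) ≡ 21 (mod 263).
Scan 167·21^i mod 263 for i = 0, 1, …:
  i=0: 167   i=1: 88   i=2: 7   i=3: 147
  i=4: 194   i=5: 129   i=6: 79   i=7: 81
  i=8: 123   i=9: 216     …   i=13: 221
  i=14: 170
Match at i=14, j=9: n = 14·17 + 9 = 247.

247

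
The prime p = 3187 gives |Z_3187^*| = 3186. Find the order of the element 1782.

3186

The order of 1782 must divide p − 1 = 3186 = 2 · 3^3 · 59.
Divisors: 1, 2, 3, 6, 9, 18, 27, 54, 59, 118, 177, 354, 531, 1062, 1593, 3186.
Check each in increasing order: 1782^1 ≡ 1782;  1782^2 ≡ 1272;  1782^3 ≡ 747;  1782^6 ≡ 284;  1782^9 ≡ 1806;  1782^18 ≡ 1335;  1782^27 ≡ 1638;  1782^54 ≡ 2777;  1782^59 ≡ 253;  1782^118 ≡ 269;  1782^177 ≡ 1130;  1782^354 ≡ 2100;  1782^531 ≡ 1872;  1782^1062 ≡ 1871;  1782^1593 ≡ 3186;  1782^3186 ≡ 1.
Smallest exponent giving 1 is 3186.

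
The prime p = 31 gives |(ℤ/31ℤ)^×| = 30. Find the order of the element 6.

The order of 6 must divide p − 1 = 30 = 2 · 3 · 5.
Divisors: 1, 2, 3, 5, 6, 10, 15, 30.
Check each in increasing order: 6^1 ≡ 6;  6^2 ≡ 5;  6^3 ≡ 30;  6^5 ≡ 26;  6^6 ≡ 1.
Smallest exponent giving 1 is 6.

6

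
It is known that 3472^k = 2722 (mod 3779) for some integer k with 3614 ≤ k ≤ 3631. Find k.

3618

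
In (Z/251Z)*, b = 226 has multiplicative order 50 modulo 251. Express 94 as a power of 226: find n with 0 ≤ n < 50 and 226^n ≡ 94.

Baby-step giant-step with m = ceil(sqrt(50)) = 8.
Baby table (226^j mod 251 for j=0..7):
  0:1  1:226  2:123  3:188  4:69  5:32  6:204  7:171
Giant step factor: 226^(-8) ≡ 94 (mod 251).
Scan 94·94^i mod 251 for i = 0, 1, …:
  i=0: 94   i=1: 51   i=2: 25   i=3: 91
  i=4: 20   i=5: 123
Match at i=5, j=2: n = 5·8 + 2 = 42.

42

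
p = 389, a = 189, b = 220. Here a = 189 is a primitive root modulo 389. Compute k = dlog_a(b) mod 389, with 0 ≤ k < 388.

90

Baby-step giant-step with m = ceil(sqrt(388)) = 20.
Baby table (189^j mod 389 for j=0..19):
  0:1  1:189  2:322  3:174  4:210  5:12  6:323  7:363
  8:143  9:186  10:144  11:375  12:77  13:160  14:287  15:172
  16:221  17:146  18:364  19:332
Giant step factor: 189^(-20) ≡ 85 (mod 389).
Scan 220·85^i mod 389 for i = 0, 1, …:
  i=0: 220   i=1: 28   i=2: 46   i=3: 20
  i=4: 144
Match at i=4, j=10: k = 4·20 + 10 = 90.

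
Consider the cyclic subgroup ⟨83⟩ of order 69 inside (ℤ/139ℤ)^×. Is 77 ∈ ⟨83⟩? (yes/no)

yes

77 ∈ ⟨83⟩ iff 77^69 ≡ 1 (mod 139), since |⟨83⟩| = 69.
77^69 mod 139 = 1.
Since 1 = 1, 77 lies in the subgroup.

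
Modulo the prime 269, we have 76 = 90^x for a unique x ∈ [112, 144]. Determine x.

Compute 90^112 mod 269 = 226, then multiply by 90 repeatedly:
  90^112=226  90^113=165  90^114=55  90^115=108  90^116=36
  90^117=12  90^118=4  90^119=91  90^120=120  90^121=40
  90^122=103  90^123=124  90^124=131  90^125=223  90^126=164
  90^127=234  90^128=78  90^129=26  90^130=188  90^131=242
  90^132=260  90^133=266  90^134=268  90^135=179  90^136=239
  90^137=259  90^138=176  90^139=238  90^140=169  90^141=146
  90^142=228  90^143=76
Found 76 at exponent 143.

143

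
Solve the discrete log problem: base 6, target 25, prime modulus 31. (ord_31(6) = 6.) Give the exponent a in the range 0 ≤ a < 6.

Successive powers of 6 modulo 31:
  6^0=1  6^1=6  6^2=5  6^3=30  6^4=25
So 6^4 ≡ 25 (mod 31), giving a = 4.

4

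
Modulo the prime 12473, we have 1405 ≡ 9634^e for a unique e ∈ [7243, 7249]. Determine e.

Compute 9634^7243 mod 12473 = 11251, then multiply by 9634 repeatedly:
  9634^7243=11251  9634^7244=1764  9634^7245=6150  9634^7246=2350  9634^7247=1405
Found 1405 at exponent 7247.

7247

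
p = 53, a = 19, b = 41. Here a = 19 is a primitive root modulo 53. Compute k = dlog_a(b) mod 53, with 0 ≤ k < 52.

Baby-step giant-step with m = ceil(sqrt(52)) = 8.
Baby table (19^j mod 53 for j=0..7):
  0:1  1:19  2:43  3:22  4:47  5:45  6:7  7:27
Giant step factor: 19^(-8) ≡ 28 (mod 53).
Scan 41·28^i mod 53 for i = 0, 1, …:
  i=0: 41   i=1: 35   i=2: 26   i=3: 39
  i=4: 32   i=5: 48   i=6: 19
Match at i=6, j=1: k = 6·8 + 1 = 49.

49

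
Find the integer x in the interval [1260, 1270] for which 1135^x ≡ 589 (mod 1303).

Compute 1135^1260 mod 1303 = 603, then multiply by 1135 repeatedly:
  1135^1260=603  1135^1261=330  1135^1262=589
Found 589 at exponent 1262.

1262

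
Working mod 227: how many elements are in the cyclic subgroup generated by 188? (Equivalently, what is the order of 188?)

113

The order of 188 must divide p − 1 = 226 = 2 · 113.
Divisors: 1, 2, 113, 226.
Check each in increasing order: 188^1 ≡ 188;  188^2 ≡ 159;  188^113 ≡ 1.
Smallest exponent giving 1 is 113.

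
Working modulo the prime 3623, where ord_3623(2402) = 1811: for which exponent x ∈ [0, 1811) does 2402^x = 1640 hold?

1311

Baby-step giant-step with m = ceil(sqrt(1811)) = 43.
Baby table (2402^j mod 3623 for j=0..42):
  0:1  1:2402  2:1788  3:1521  4:1458  5:2298  6:1967  7:342
  8:2686  9:2832  10:2093  11:2285  12:3348  13:2459  14:1028  15:1993
  16:1203  17:2075  18:2525  19:148  20:442  21:145  22:482  23:2027
  24:3165  25:1276  26:3517  27:2621  28:2491  29:1809  30:1241  31:2776
  32:1632  33:3601  34:1501  35:517  36:2768  37:531  38:166  39:202
  40:3345  41:2499  42:2910
Giant step factor: 2402^(-43) ≡ 1913 (mod 3623).
Scan 1640·1913^i mod 3623 for i = 0, 1, …:
  i=0: 1640   i=1: 3425   i=2: 1641   i=3: 1715
  i=4: 1980   i=5: 1705   i=6: 965   i=7: 1938
  i=8: 1065   i=9: 1219     …   i=29: 519
  i=30: 145
Match at i=30, j=21: x = 30·43 + 21 = 1311.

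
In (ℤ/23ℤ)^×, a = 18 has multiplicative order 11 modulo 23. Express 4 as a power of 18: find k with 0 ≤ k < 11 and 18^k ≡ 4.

Successive powers of 18 modulo 23:
  18^0=1  18^1=18  18^2=2  18^3=13  18^4=4
So 18^4 ≡ 4 (mod 23), giving k = 4.

4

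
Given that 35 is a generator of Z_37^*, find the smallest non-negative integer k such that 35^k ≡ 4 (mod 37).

2

Successive powers of 35 modulo 37:
  35^0=1  35^1=35  35^2=4
So 35^2 ≡ 4 (mod 37), giving k = 2.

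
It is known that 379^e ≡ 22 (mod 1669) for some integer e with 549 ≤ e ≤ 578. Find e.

576

Compute 379^549 mod 1669 = 216, then multiply by 379 repeatedly:
  379^549=216  379^550=83  379^551=1415  379^552=536  379^553=1195
  379^554=606  379^555=1021  379^556=1420  379^557=762  379^558=61
  379^559=1422  379^560=1520  379^561=275  379^562=747  379^563=1052
  379^564=1486  379^565=741  379^566=447  379^567=844  379^568=1097
  379^569=182  379^570=549  379^571=1115  379^572=328  379^573=806
  379^574=47  379^575=1123  379^576=22
Found 22 at exponent 576.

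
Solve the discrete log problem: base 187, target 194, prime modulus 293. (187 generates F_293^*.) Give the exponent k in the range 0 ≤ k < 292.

Baby-step giant-step with m = ceil(sqrt(292)) = 18.
Baby table (187^j mod 293 for j=0..17):
  0:1  1:187  2:102  3:29  4:149  5:28  6:255  7:219
  8:226  9:70  10:198  11:108  12:272  13:175  14:202  15:270
  16:94  17:291
Giant step factor: 187^(-18) ≡ 170 (mod 293).
Scan 194·170^i mod 293 for i = 0, 1, …:
  i=0: 194   i=1: 164   i=2: 45   i=3: 32
  i=4: 166   i=5: 92   i=6: 111   i=7: 118
  i=8: 136   i=9: 266     …   i=14: 105
  i=15: 270
Match at i=15, j=15: k = 15·18 + 15 = 285.

285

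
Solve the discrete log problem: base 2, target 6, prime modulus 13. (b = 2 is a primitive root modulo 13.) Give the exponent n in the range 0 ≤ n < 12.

5

Successive powers of 2 modulo 13:
  2^0=1  2^1=2  2^2=4  2^3=8  2^4=3  2^5=6
So 2^5 ≡ 6 (mod 13), giving n = 5.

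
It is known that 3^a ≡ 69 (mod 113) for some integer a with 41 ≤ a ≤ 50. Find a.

42

Compute 3^41 mod 113 = 23, then multiply by 3 repeatedly:
  3^41=23  3^42=69
Found 69 at exponent 42.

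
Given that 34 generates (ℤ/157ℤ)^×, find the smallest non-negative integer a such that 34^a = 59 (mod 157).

33

Baby-step giant-step with m = ceil(sqrt(156)) = 13.
Baby table (34^j mod 157 for j=0..12):
  0:1  1:34  2:57  3:54  4:109  5:95  6:90  7:77
  8:106  9:150  10:76  11:72  12:93
Giant step factor: 34^(-13) ≡ 50 (mod 157).
Scan 59·50^i mod 157 for i = 0, 1, …:
  i=0: 59   i=1: 124   i=2: 77
Match at i=2, j=7: a = 2·13 + 7 = 33.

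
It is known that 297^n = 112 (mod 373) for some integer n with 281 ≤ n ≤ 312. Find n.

302

Compute 297^281 mod 373 = 174, then multiply by 297 repeatedly:
  297^281=174  297^282=204  297^283=162  297^284=370  297^285=228
  297^286=203  297^287=238  297^288=189  297^289=183  297^290=266
  297^291=299  297^292=29  297^293=34  297^294=27  297^295=186
  297^296=38  297^297=96  297^298=164  297^299=218  297^300=217
  297^301=293  297^302=112
Found 112 at exponent 302.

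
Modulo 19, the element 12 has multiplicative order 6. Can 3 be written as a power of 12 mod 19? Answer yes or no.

no

⟨12⟩ has order 6; its elements mod 19 are {1, 7, 8, 11, 12, 18}.
3 is not in this set.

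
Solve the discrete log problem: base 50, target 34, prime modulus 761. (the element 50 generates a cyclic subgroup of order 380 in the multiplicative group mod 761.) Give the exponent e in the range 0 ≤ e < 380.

Baby-step giant-step with m = ceil(sqrt(380)) = 20.
Baby table (50^j mod 761 for j=0..19):
  0:1  1:50  2:217  3:196  4:668  5:677  6:366  7:36
  8:278  9:202  10:207  11:457  12:20  13:239  14:535  15:115
  16:423  17:603  18:471  19:720
Giant step factor: 50^(-20) ≡ 405 (mod 761).
Scan 34·405^i mod 761 for i = 0, 1, …:
  i=0: 34   i=1: 72   i=2: 242   i=3: 602
  i=4: 290   i=5: 256   i=6: 184   i=7: 703
  i=8: 101   i=9: 572     …   i=13: 89
  i=14: 278
Match at i=14, j=8: e = 14·20 + 8 = 288.

288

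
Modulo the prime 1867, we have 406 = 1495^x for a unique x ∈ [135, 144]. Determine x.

142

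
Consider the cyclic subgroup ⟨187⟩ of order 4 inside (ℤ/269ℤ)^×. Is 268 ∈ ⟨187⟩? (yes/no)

yes

268 ∈ ⟨187⟩ iff 268^4 ≡ 1 (mod 269), since |⟨187⟩| = 4.
268^4 mod 269 = 1.
Since 1 = 1, 268 lies in the subgroup.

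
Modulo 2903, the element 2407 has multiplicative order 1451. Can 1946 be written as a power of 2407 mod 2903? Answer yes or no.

1946 ∈ ⟨2407⟩ iff 1946^1451 ≡ 1 (mod 2903), since |⟨2407⟩| = 1451.
1946^1451 mod 2903 = 1.
Since 1 = 1, 1946 lies in the subgroup.

yes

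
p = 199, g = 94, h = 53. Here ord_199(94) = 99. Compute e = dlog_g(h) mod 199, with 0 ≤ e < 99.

52

Baby-step giant-step with m = ceil(sqrt(99)) = 10.
Baby table (94^j mod 199 for j=0..9):
  0:1  1:94  2:80  3:157  4:32  5:23  6:172  7:49
  8:29  9:139
Giant step factor: 94^(-10) ≡ 79 (mod 199).
Scan 53·79^i mod 199 for i = 0, 1, …:
  i=0: 53   i=1: 8   i=2: 35   i=3: 178
  i=4: 132   i=5: 80
Match at i=5, j=2: e = 5·10 + 2 = 52.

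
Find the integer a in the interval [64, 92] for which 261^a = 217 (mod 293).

81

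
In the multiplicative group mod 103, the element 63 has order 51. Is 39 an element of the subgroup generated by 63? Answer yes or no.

39 ∈ ⟨63⟩ iff 39^51 ≡ 1 (mod 103), since |⟨63⟩| = 51.
39^51 mod 103 = 102.
Since 102 ≠ 1, 39 does not lie in the subgroup.

no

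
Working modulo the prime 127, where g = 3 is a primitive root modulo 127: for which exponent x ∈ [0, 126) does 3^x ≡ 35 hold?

76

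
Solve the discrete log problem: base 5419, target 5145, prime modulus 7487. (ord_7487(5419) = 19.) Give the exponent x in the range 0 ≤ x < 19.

Successive powers of 5419 modulo 7487:
  5419^0=1  5419^1=5419  5419^2=1547  5419^3=5240  5419^4=4856  5419^5=5346
  5419^6=2771  5419^7=4614  5419^8=4173  5419^9=2747  5419^10=1837  5419^11=4480
  5419^12=4266  5419^13=5085  5419^14=3455  5419^15=5145
So 5419^15 ≡ 5145 (mod 7487), giving x = 15.

15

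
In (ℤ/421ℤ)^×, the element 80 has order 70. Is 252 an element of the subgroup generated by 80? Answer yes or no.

yes

252 ∈ ⟨80⟩ iff 252^70 ≡ 1 (mod 421), since |⟨80⟩| = 70.
252^70 mod 421 = 1.
Since 1 = 1, 252 lies in the subgroup.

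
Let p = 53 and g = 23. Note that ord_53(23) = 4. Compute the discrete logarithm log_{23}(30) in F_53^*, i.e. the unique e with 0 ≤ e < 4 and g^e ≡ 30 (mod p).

Successive powers of 23 modulo 53:
  23^0=1  23^1=23  23^2=52  23^3=30
So 23^3 ≡ 30 (mod 53), giving e = 3.

3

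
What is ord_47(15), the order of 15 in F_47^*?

46

The order of 15 must divide p − 1 = 46 = 2 · 23.
Divisors: 1, 2, 23, 46.
Check each in increasing order: 15^1 ≡ 15;  15^2 ≡ 37;  15^23 ≡ 46;  15^46 ≡ 1.
Smallest exponent giving 1 is 46.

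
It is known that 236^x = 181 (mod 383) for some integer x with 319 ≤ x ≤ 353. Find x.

323

Compute 236^319 mod 383 = 285, then multiply by 236 repeatedly:
  236^319=285  236^320=235  236^321=308  236^322=301  236^323=181
Found 181 at exponent 323.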